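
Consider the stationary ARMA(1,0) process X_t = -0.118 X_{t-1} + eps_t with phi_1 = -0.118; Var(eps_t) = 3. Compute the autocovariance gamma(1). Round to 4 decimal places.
\gamma(1) = -0.3590

Multiply the model equation by X_{t-k} and take expectations. With theta_0 = psi_0 = 1 and psi_j the MA(infinity) weights, this gives
  gamma(k) - sum_i phi_i gamma(k-i) = c_k,
  c_k = sigma^2 * sum_{j=k..q} theta_j psi_{j-k}   (c_k = 0 for k > q),
using gamma(-m) = gamma(m).
Pure AR (q = 0): c_0 = sigma^2 = 3, c_k = 0 for k >= 1.
Equations for k = 0 and k = 1 (AR order 1):
  gamma(0) = phi_1 gamma(1) + c_0
  gamma(1) = phi_1 gamma(0) + c_1
Substituting the second into the first: gamma(0) (1 - phi_1^2) = c_0 + phi_1 c_1, so
  gamma(0) = c_0 / (1 - phi_1^2) = 3 / (1 - (-0.118)^2) = 3 / 0.986076 = 3.042362.
  gamma(1) = phi_1 gamma(0) = (-0.118)(3.042362) = -0.358999.
Therefore gamma(1) = -0.3590 (to 4 decimal places).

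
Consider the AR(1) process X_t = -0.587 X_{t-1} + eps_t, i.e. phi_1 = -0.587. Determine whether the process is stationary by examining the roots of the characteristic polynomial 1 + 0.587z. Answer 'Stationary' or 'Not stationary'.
\text{Stationary}

The AR(p) characteristic polynomial is P(z) = 1 + 0.587z.
Stationarity requires all roots to lie outside the unit circle, i.e. |z| > 1 for every root.
This is linear in z: 1 + (0.587) z = 0  =>  z = -1/(0.587) = -1.703578,  |z| = 1.703578.
Moduli of all roots: 1.7036.
All moduli strictly greater than 1? Yes.
Verdict: Stationary.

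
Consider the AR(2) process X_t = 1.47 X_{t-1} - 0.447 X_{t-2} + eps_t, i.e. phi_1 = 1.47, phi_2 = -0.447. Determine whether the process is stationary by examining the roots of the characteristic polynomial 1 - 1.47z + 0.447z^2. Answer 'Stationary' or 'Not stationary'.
\text{Not stationary}

The AR(p) characteristic polynomial is P(z) = 1 - 1.47z + 0.447z^2.
Stationarity requires all roots to lie outside the unit circle, i.e. |z| > 1 for every root.
Set 1 + (-1.47) z + (0.447) z^2 = 0, i.e. a z^2 + b z + c = 0 with a = 0.447, b = -1.47, c = 1.
Discriminant D = b^2 - 4ac = (-1.47)^2 - 4*(0.447)*1 = 2.1609 - (1.788) = 0.3729.
D >= 0, so the roots are real: z = (-b +/- sqrt(D)) / (2a) = (1.47 +/- 0.610655) / (0.894).
  z_1 = (1.47 + 0.610655) / (0.894) = 2.3274,   |z_1| = 2.3274.
  z_2 = (1.47 - 0.610655) / (0.894) = 0.9612,   |z_2| = 0.9612.
Moduli of all roots: 2.3274, 0.9612.
All moduli strictly greater than 1? No.
Verdict: Not stationary.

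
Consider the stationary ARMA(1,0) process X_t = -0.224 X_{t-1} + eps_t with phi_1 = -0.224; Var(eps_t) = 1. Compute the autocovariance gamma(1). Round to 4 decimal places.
\gamma(1) = -0.2358

Multiply the model equation by X_{t-k} and take expectations. With theta_0 = psi_0 = 1 and psi_j the MA(infinity) weights, this gives
  gamma(k) - sum_i phi_i gamma(k-i) = c_k,
  c_k = sigma^2 * sum_{j=k..q} theta_j psi_{j-k}   (c_k = 0 for k > q),
using gamma(-m) = gamma(m).
Pure AR (q = 0): c_0 = sigma^2 = 1, c_k = 0 for k >= 1.
Equations for k = 0 and k = 1 (AR order 1):
  gamma(0) = phi_1 gamma(1) + c_0
  gamma(1) = phi_1 gamma(0) + c_1
Substituting the second into the first: gamma(0) (1 - phi_1^2) = c_0 + phi_1 c_1, so
  gamma(0) = c_0 / (1 - phi_1^2) = 1 / (1 - (-0.224)^2) = 1 / 0.949824 = 1.052827.
  gamma(1) = phi_1 gamma(0) = (-0.224)(1.052827) = -0.235833.
Therefore gamma(1) = -0.2358 (to 4 decimal places).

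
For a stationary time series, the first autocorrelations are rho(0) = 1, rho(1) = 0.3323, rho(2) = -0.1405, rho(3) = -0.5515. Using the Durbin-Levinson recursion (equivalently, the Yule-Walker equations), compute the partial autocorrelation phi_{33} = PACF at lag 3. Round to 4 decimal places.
\phi_{33} = -0.4860

The PACF at lag k is phi_{kk}, the last component of the solution
to the Yule-Walker system G_k phi = r_k where
  (G_k)_{ij} = rho(|i - j|), (r_k)_i = rho(i), i,j = 1..k.
Equivalently, Durbin-Levinson gives phi_{kk} iteratively:
  phi_{11} = rho(1)
  phi_{kk} = [rho(k) - sum_{j=1..k-1} phi_{k-1,j} rho(k-j)]
            / [1 - sum_{j=1..k-1} phi_{k-1,j} rho(j)],
  phi_{k,j} = phi_{k-1,j} - phi_{kk} phi_{k-1,k-j},  j = 1..k-1.
Step k = 1:
  phi_11 = rho(1) = 0.3323.
Step k = 2:
  phi_22 = [rho(2) - phi_11 rho(1)] / [1 - phi_11 rho(1)] = [-0.1405 - (0.3323)(0.3323)] / [1 - (0.3323)(0.3323)]
         = -0.25092329 / 0.88957671 = -0.28207.
  Update: phi_21 = phi_11 - phi_22 phi_11 = 0.3323 - (-0.28207)(0.3323) = 0.426032.
Step k = 3:
  phi_33 = [rho(3) - phi_21 rho(2) - phi_22 rho(1)] / [1 - phi_21 rho(1) - phi_22 rho(2)]
    numerator   = -0.5515 - (0.426032)(-0.1405) - (-0.28207)(0.3323) = -0.3979105
    denominator = 1 - (0.426032)(0.3323) - (-0.28207)(-0.1405) = 0.81879867
  phi_33 = -0.3979105 / 0.81879867 = -0.486.
Therefore phi_{33} = -0.4860.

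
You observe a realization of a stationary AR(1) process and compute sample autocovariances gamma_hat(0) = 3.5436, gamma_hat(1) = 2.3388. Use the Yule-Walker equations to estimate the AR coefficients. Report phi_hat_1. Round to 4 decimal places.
\hat\phi_{1} = 0.6600

The Yule-Walker equations for an AR(p) process read, in matrix form,
  Gamma_p phi = r_p,   with   (Gamma_p)_{ij} = gamma(|i - j|),
                       (r_p)_i = gamma(i),   i,j = 1..p.
Substitute the sample gammas (Toeplitz matrix and right-hand side of size 1):
  Gamma_p = [[3.5436]]
  r_p     = [2.3388]
With p = 1 this is the single equation gamma(0) phi_1 = gamma(1):
  phi_hat_1 = gamma(1) / gamma(0) = 2.3388 / 3.5436 = 0.6600.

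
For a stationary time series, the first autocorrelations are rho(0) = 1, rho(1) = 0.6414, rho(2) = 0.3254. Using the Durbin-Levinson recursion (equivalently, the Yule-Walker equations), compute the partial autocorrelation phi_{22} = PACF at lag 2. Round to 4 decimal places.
\phi_{22} = -0.1461

The PACF at lag k is phi_{kk}, the last component of the solution
to the Yule-Walker system G_k phi = r_k where
  (G_k)_{ij} = rho(|i - j|), (r_k)_i = rho(i), i,j = 1..k.
Equivalently, Durbin-Levinson gives phi_{kk} iteratively:
  phi_{11} = rho(1)
  phi_{kk} = [rho(k) - sum_{j=1..k-1} phi_{k-1,j} rho(k-j)]
            / [1 - sum_{j=1..k-1} phi_{k-1,j} rho(j)],
  phi_{k,j} = phi_{k-1,j} - phi_{kk} phi_{k-1,k-j},  j = 1..k-1.
Step k = 1:
  phi_11 = rho(1) = 0.6414.
Step k = 2:
  phi_22 = [rho(2) - phi_11 rho(1)] / [1 - phi_11 rho(1)] = [0.3254 - (0.6414)(0.6414)] / [1 - (0.6414)(0.6414)]
         = -0.08599396 / 0.58860604 = -0.1461.
Therefore phi_{22} = -0.1461.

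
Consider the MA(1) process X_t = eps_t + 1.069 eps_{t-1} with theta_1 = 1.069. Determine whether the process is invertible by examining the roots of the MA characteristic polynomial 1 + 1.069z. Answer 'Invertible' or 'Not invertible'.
\text{Not invertible}

The MA(q) characteristic polynomial is P(z) = 1 + 1.069z.
Invertibility requires all roots to lie outside the unit circle, i.e. |z| > 1 for every root.
This is linear in z: 1 + (1.069) z = 0  =>  z = -1/(1.069) = -0.935454,  |z| = 0.935454.
Moduli of all roots: 0.9355.
All moduli strictly greater than 1? No.
Verdict: Not invertible.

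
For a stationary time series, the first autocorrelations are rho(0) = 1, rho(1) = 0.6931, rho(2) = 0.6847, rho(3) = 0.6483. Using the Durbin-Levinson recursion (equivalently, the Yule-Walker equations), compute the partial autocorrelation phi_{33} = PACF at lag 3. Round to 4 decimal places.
\phi_{33} = 0.1999

The PACF at lag k is phi_{kk}, the last component of the solution
to the Yule-Walker system G_k phi = r_k where
  (G_k)_{ij} = rho(|i - j|), (r_k)_i = rho(i), i,j = 1..k.
Equivalently, Durbin-Levinson gives phi_{kk} iteratively:
  phi_{11} = rho(1)
  phi_{kk} = [rho(k) - sum_{j=1..k-1} phi_{k-1,j} rho(k-j)]
            / [1 - sum_{j=1..k-1} phi_{k-1,j} rho(j)],
  phi_{k,j} = phi_{k-1,j} - phi_{kk} phi_{k-1,k-j},  j = 1..k-1.
Step k = 1:
  phi_11 = rho(1) = 0.6931.
Step k = 2:
  phi_22 = [rho(2) - phi_11 rho(1)] / [1 - phi_11 rho(1)] = [0.6847 - (0.6931)(0.6931)] / [1 - (0.6931)(0.6931)]
         = 0.20431239 / 0.51961239 = 0.393202.
  Update: phi_21 = phi_11 - phi_22 phi_11 = 0.6931 - (0.393202)(0.6931) = 0.420572.
Step k = 3:
  phi_33 = [rho(3) - phi_21 rho(2) - phi_22 rho(1)] / [1 - phi_21 rho(1) - phi_22 rho(2)]
    numerator   = 0.6483 - (0.420572)(0.6847) - (0.393202)(0.6931) = 0.08780636
    denominator = 1 - (0.420572)(0.6931) - (0.393202)(0.6847) = 0.43927644
  phi_33 = 0.08780636 / 0.43927644 = 0.1999.
Therefore phi_{33} = 0.1999.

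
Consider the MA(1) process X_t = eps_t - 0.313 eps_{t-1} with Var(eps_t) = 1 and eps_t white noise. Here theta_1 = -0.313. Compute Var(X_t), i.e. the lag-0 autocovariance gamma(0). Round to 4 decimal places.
\gamma(0) = 1.0980

For an MA(q) process X_t = eps_t + sum_i theta_i eps_{t-i} with
Var(eps_t) = sigma^2, the variance is
  gamma(0) = sigma^2 * (1 + sum_i theta_i^2).
  sum_i theta_i^2 = (-0.313)^2 = 0.097969.
  gamma(0) = 1 * (1 + 0.097969) = 1 * 1.097969 = 1.097969, which rounds to 1.0980.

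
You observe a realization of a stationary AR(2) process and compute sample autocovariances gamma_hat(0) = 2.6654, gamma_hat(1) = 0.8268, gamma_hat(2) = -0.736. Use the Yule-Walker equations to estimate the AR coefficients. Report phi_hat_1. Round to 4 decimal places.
\hat\phi_{1} = 0.4380

The Yule-Walker equations for an AR(p) process read, in matrix form,
  Gamma_p phi = r_p,   with   (Gamma_p)_{ij} = gamma(|i - j|),
                       (r_p)_i = gamma(i),   i,j = 1..p.
Substitute the sample gammas (Toeplitz matrix and right-hand side of size 2):
  Gamma_p = [[2.6654, 0.8268], [0.8268, 2.6654]]
  r_p     = [0.8268, -0.736]
Written out:
  2.6654 phi_1 + 0.8268 phi_2 = 0.8268
  0.8268 phi_1 + 2.6654 phi_2 = -0.736
Solve by Cramer's rule:
  det = gamma(0)^2 - gamma(1)^2 = (2.6654)^2 - (0.8268)^2 = 7.10435716 - 0.68359824 = 6.42075892
  phi_hat_1 = [gamma(1) gamma(0) - gamma(1) gamma(2)] / det = [(0.8268)(2.6654) - (0.8268)(-0.736)] / 6.42075892 = 2.81227752 / 6.42075892 = 0.438
  phi_hat_2 = [gamma(0) gamma(2) - gamma(1)^2] / det = [(2.6654)(-0.736) - (0.8268)^2] / 6.42075892 = -2.64533264 / 6.42075892 = -0.412
So phi_hat = [0.4380, -0.4120].
Therefore phi_hat_1 = 0.4380.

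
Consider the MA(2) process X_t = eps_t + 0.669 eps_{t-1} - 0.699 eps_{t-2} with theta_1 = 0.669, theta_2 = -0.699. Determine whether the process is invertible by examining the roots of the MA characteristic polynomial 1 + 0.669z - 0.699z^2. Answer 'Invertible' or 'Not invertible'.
\text{Not invertible}

The MA(q) characteristic polynomial is P(z) = 1 + 0.669z - 0.699z^2.
Invertibility requires all roots to lie outside the unit circle, i.e. |z| > 1 for every root.
Set 1 + (0.669) z + (-0.699) z^2 = 0, i.e. a z^2 + b z + c = 0 with a = -0.699, b = 0.669, c = 1.
Discriminant D = b^2 - 4ac = (0.669)^2 - 4*(-0.699)*1 = 0.447561 - (-2.796) = 3.243561.
D >= 0, so the roots are real: z = (-b +/- sqrt(D)) / (2a) = (-0.669 +/- 1.800989) / (-1.398).
  z_1 = (-0.669 + 1.800989) / (-1.398) = -0.8097,   |z_1| = 0.8097.
  z_2 = (-0.669 - 1.800989) / (-1.398) = 1.7668,   |z_2| = 1.7668.
Moduli of all roots: 0.8097, 1.7668.
All moduli strictly greater than 1? No.
Verdict: Not invertible.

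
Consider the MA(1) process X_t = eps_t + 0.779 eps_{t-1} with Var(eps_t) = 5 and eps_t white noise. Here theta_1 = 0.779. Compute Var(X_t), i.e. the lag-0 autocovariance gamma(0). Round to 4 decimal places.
\gamma(0) = 8.0342

For an MA(q) process X_t = eps_t + sum_i theta_i eps_{t-i} with
Var(eps_t) = sigma^2, the variance is
  gamma(0) = sigma^2 * (1 + sum_i theta_i^2).
  sum_i theta_i^2 = (0.779)^2 = 0.606841.
  gamma(0) = 5 * (1 + 0.606841) = 5 * 1.606841 = 8.034205, which rounds to 8.0342.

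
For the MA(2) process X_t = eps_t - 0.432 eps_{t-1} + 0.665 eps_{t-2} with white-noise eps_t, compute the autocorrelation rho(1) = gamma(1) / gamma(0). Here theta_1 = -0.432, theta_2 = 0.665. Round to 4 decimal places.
\rho(1) = -0.4416

For an MA(q) process with theta_0 = 1, the autocovariance is
  gamma(k) = sigma^2 * sum_{i=0..q-k} theta_i * theta_{i+k},
and rho(k) = gamma(k) / gamma(0). Sigma^2 cancels.
  numerator   = (1)*(-0.432) + (-0.432)*(0.665) = -0.71928.
  denominator = (1)^2 + (-0.432)^2 + (0.665)^2 = 1.628849.
  rho(1) = -0.71928 / 1.628849 = -0.4416.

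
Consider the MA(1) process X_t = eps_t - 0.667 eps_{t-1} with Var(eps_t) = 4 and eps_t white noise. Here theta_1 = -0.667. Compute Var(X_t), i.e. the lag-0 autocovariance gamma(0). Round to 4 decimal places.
\gamma(0) = 5.7796

For an MA(q) process X_t = eps_t + sum_i theta_i eps_{t-i} with
Var(eps_t) = sigma^2, the variance is
  gamma(0) = sigma^2 * (1 + sum_i theta_i^2).
  sum_i theta_i^2 = (-0.667)^2 = 0.444889.
  gamma(0) = 4 * (1 + 0.444889) = 4 * 1.444889 = 5.779556, which rounds to 5.7796.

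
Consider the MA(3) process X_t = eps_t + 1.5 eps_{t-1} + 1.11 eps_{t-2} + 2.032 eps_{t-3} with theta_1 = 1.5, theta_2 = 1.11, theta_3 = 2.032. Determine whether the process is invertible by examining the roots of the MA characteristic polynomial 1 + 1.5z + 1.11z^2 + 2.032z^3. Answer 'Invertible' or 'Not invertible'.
\text{Not invertible}

The MA(q) characteristic polynomial is P(z) = 1 + 1.5z + 1.11z^2 + 2.032z^3.
Invertibility requires all roots to lie outside the unit circle, i.e. |z| > 1 for every root.
Degree 3: look for a simple real root z0 first, then factor out (1 - z/z0) and solve the remaining quadratic.
Testing z0 = -0.625: P(-0.625) = 1 + (1.5)(-0.625) + (1.11)(-0.625)^2 + (2.032)(-0.625)^3
  = 1 + (-0.9375) + (0.433594) + (-0.496094) = 0.  So z_0 = -0.625 is a root, |z_0| = 0.625.
Divide out the factor (1 + 1.6 z) = (1 - z/z0) (since 1/z0 = -1.6):
  P(z) = (1 + 1.6 z)(1 + (-0.1) z + (1.27) z^2)
  [check: z-coef -0.1 - (-1.6) = 1.5; z^2-coef 1.27 - (-1.6)(-0.1) = 1.11; z^3-coef -(-1.6)(1.27) = 2.032.]
Remaining roots from the quadratic factor 1 + (-0.1) z + (1.27) z^2:
  Set 1 + (-0.1) z + (1.27) z^2 = 0, i.e. a z^2 + b z + c = 0 with a = 1.27, b = -0.1, c = 1.
  Discriminant D = b^2 - 4ac = (-0.1)^2 - 4*(1.27)*1 = 0.01 - (5.08) = -5.07.
  D < 0, so the roots are the complex-conjugate pair z = (-b +/- i sqrt(-D)) / (2a) = 0.0394 +/- 0.8865i.
  For a conjugate pair |z|^2 = z * conj(z) = (product of roots) = c/a = 1/(1.27) = 0.787402, so |z| = sqrt(0.787402) = 0.8874 for both roots.
Moduli of all roots: 0.6250, 0.8874, 0.8874.
All moduli strictly greater than 1? No.
Verdict: Not invertible.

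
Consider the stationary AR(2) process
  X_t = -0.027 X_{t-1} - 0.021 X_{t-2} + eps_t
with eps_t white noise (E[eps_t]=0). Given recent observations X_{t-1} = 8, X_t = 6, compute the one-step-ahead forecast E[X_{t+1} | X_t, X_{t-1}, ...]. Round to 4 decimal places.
E[X_{t+1} \mid \mathcal F_t] = -0.3300

For an AR(p) model X_t = c + sum_i phi_i X_{t-i} + eps_t, the
one-step-ahead conditional mean is
  E[X_{t+1} | X_t, ...] = c + sum_i phi_i X_{t+1-i}.
Substitute known values:
  E[X_{t+1} | ...] = (-0.027) * (6) + (-0.021) * (8)
                   = -0.3300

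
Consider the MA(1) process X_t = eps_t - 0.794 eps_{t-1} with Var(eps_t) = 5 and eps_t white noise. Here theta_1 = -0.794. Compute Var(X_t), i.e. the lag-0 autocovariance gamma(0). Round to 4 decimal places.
\gamma(0) = 8.1522

For an MA(q) process X_t = eps_t + sum_i theta_i eps_{t-i} with
Var(eps_t) = sigma^2, the variance is
  gamma(0) = sigma^2 * (1 + sum_i theta_i^2).
  sum_i theta_i^2 = (-0.794)^2 = 0.630436.
  gamma(0) = 5 * (1 + 0.630436) = 5 * 1.630436 = 8.15218, which rounds to 8.1522.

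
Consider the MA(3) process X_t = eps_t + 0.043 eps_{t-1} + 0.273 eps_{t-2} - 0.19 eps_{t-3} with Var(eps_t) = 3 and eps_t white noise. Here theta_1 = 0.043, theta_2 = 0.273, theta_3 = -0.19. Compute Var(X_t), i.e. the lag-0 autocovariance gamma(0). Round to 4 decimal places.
\gamma(0) = 3.3374

For an MA(q) process X_t = eps_t + sum_i theta_i eps_{t-i} with
Var(eps_t) = sigma^2, the variance is
  gamma(0) = sigma^2 * (1 + sum_i theta_i^2).
  sum_i theta_i^2 = (0.043)^2 + (0.273)^2 + (-0.19)^2 = 0.001849 + 0.074529 + 0.0361 = 0.112478.
  gamma(0) = 3 * (1 + 0.112478) = 3 * 1.112478 = 3.337434, which rounds to 3.3374.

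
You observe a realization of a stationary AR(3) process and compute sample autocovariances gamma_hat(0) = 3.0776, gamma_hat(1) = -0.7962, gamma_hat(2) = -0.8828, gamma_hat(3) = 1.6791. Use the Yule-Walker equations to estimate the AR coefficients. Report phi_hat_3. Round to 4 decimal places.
\hat\phi_{3} = 0.4320

The Yule-Walker equations for an AR(p) process read, in matrix form,
  Gamma_p phi = r_p,   with   (Gamma_p)_{ij} = gamma(|i - j|),
                       (r_p)_i = gamma(i),   i,j = 1..p.
Substitute the sample gammas (Toeplitz matrix and right-hand side of size 3):
  Gamma_p = [[3.0776, -0.7962, -0.8828], [-0.7962, 3.0776, -0.7962], [-0.8828, -0.7962, 3.0776]]
  r_p     = [-0.7962, -0.8828, 1.6791]
Written out (R1..R3):
  (R1) 3.0776 phi_1 - 0.7962 phi_2 - 0.8828 phi_3 = -0.7962
  (R2) -0.7962 phi_1 + 3.0776 phi_2 - 0.7962 phi_3 = -0.8828
  (R3) -0.8828 phi_1 - 0.7962 phi_2 + 3.0776 phi_3 = 1.6791
Gaussian elimination:
  R2 <- R2 - (-0.7962/3.0776) R1 = R2 - (-0.258708) R1:  2.871617 phi_2 - 1.024587 phi_3 = -1.088783
  R3 <- R3 - (-0.8828/3.0776) R1 = R3 - (-0.286847) R1:  -1.024587 phi_2 + 2.824372 phi_3 = 1.450713
  R3 <- R3 - (-1.024587/2.871617) R2 = R3 - (-0.356798) R2:  2.458801 phi_3 = 1.062237
Back-substitution:
  phi_hat_3 = 1.062237 / 2.458801 = 0.432014
  phi_hat_2 = (-1.088783 - (-1.024587)(0.432014)) / 2.871617 = -0.225012
  phi_hat_1 = (-0.7962 - (-0.7962)(-0.225012) - (-0.8828)(0.432014)) / 3.0776 = -0.192998
So phi_hat = [-0.1930, -0.2250, 0.4320].
Therefore phi_hat_3 = 0.4320.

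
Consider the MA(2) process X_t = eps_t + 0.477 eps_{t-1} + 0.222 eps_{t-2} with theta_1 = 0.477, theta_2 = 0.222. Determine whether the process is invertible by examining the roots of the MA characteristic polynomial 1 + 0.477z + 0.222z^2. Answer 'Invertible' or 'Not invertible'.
\text{Invertible}

The MA(q) characteristic polynomial is P(z) = 1 + 0.477z + 0.222z^2.
Invertibility requires all roots to lie outside the unit circle, i.e. |z| > 1 for every root.
Set 1 + (0.477) z + (0.222) z^2 = 0, i.e. a z^2 + b z + c = 0 with a = 0.222, b = 0.477, c = 1.
Discriminant D = b^2 - 4ac = (0.477)^2 - 4*(0.222)*1 = 0.227529 - (0.888) = -0.660471.
D < 0, so the roots are the complex-conjugate pair z = (-b +/- i sqrt(-D)) / (2a) = -1.0743 +/- 1.8304i.
For a conjugate pair |z|^2 = z * conj(z) = (product of roots) = c/a = 1/(0.222) = 4.504505, so |z| = sqrt(4.504505) = 2.1224 for both roots.
Moduli of all roots: 2.1224, 2.1224.
All moduli strictly greater than 1? Yes.
Verdict: Invertible.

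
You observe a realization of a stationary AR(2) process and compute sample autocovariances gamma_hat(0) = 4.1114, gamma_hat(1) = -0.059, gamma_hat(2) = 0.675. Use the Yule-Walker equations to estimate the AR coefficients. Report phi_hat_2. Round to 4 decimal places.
\hat\phi_{2} = 0.1640

The Yule-Walker equations for an AR(p) process read, in matrix form,
  Gamma_p phi = r_p,   with   (Gamma_p)_{ij} = gamma(|i - j|),
                       (r_p)_i = gamma(i),   i,j = 1..p.
Substitute the sample gammas (Toeplitz matrix and right-hand side of size 2):
  Gamma_p = [[4.1114, -0.059], [-0.059, 4.1114]]
  r_p     = [-0.059, 0.675]
Written out:
  4.1114 phi_1 - 0.059 phi_2 = -0.059
  -0.059 phi_1 + 4.1114 phi_2 = 0.675
Solve by Cramer's rule:
  det = gamma(0)^2 - gamma(1)^2 = (4.1114)^2 - (-0.059)^2 = 16.90360996 - 0.003481 = 16.90012896
  phi_hat_1 = [gamma(1) gamma(0) - gamma(1) gamma(2)] / det = [(-0.059)(4.1114) - (-0.059)(0.675)] / 16.90012896 = -0.2027476 / 16.90012896 = -0.012
  phi_hat_2 = [gamma(0) gamma(2) - gamma(1)^2] / det = [(4.1114)(0.675) - (-0.059)^2] / 16.90012896 = 2.771714 / 16.90012896 = 0.164
So phi_hat = [-0.0120, 0.1640].
Therefore phi_hat_2 = 0.1640.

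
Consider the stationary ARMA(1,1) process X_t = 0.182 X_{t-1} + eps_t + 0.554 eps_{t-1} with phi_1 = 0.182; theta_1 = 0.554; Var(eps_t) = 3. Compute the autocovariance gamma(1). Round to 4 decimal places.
\gamma(1) = 2.5139

Multiply the model equation by X_{t-k} and take expectations. With theta_0 = psi_0 = 1 and psi_j the MA(infinity) weights, this gives
  gamma(k) - sum_i phi_i gamma(k-i) = c_k,
  c_k = sigma^2 * sum_{j=k..q} theta_j psi_{j-k}   (c_k = 0 for k > q),
using gamma(-m) = gamma(m).
psi-weights needed (psi_j = theta_j + sum_i phi_i psi_{j-i}):
  psi_1 = theta_1 + phi_1 = 0.554 + (0.182) = 0.736
Right-hand sides:
  c_0 = sigma^2 (1 + theta_1 psi_1) = 3 * (1 + (0.554)(0.736)) = 3 * 1.407744 = 4.223232
  c_1 = sigma^2 theta_1 = 3 * (0.554) = 1.662
  c_2 = 0
Equations for k = 0 and k = 1 (AR order 1):
  gamma(0) = phi_1 gamma(1) + c_0
  gamma(1) = phi_1 gamma(0) + c_1
Substituting the second into the first: gamma(0) (1 - phi_1^2) = c_0 + phi_1 c_1, so
  gamma(0) = (c_0 + phi_1 c_1) / (1 - phi_1^2) = (4.223232 + (0.182)(1.662)) / (1 - (0.182)^2) = 4.525716 / 0.966876 = 4.680762.
  gamma(1) = phi_1 gamma(0) + c_1 = (0.182)(4.680762) + (1.662) = 2.513899.
Therefore gamma(1) = 2.5139 (to 4 decimal places).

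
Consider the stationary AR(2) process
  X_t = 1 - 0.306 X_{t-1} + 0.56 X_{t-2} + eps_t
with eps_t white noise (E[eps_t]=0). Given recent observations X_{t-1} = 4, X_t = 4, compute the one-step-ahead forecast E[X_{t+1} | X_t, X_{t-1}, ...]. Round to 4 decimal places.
E[X_{t+1} \mid \mathcal F_t] = 2.0160

For an AR(p) model X_t = c + sum_i phi_i X_{t-i} + eps_t, the
one-step-ahead conditional mean is
  E[X_{t+1} | X_t, ...] = c + sum_i phi_i X_{t+1-i}.
Substitute known values:
  E[X_{t+1} | ...] = 1 + (-0.306) * (4) + (0.56) * (4)
                   = 2.0160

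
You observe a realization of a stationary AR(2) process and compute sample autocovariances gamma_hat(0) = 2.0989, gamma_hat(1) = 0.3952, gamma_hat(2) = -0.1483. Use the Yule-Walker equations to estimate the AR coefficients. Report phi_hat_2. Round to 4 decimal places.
\hat\phi_{2} = -0.1100

The Yule-Walker equations for an AR(p) process read, in matrix form,
  Gamma_p phi = r_p,   with   (Gamma_p)_{ij} = gamma(|i - j|),
                       (r_p)_i = gamma(i),   i,j = 1..p.
Substitute the sample gammas (Toeplitz matrix and right-hand side of size 2):
  Gamma_p = [[2.0989, 0.3952], [0.3952, 2.0989]]
  r_p     = [0.3952, -0.1483]
Written out:
  2.0989 phi_1 + 0.3952 phi_2 = 0.3952
  0.3952 phi_1 + 2.0989 phi_2 = -0.1483
Solve by Cramer's rule:
  det = gamma(0)^2 - gamma(1)^2 = (2.0989)^2 - (0.3952)^2 = 4.40538121 - 0.15618304 = 4.24919817
  phi_hat_1 = [gamma(1) gamma(0) - gamma(1) gamma(2)] / det = [(0.3952)(2.0989) - (0.3952)(-0.1483)] / 4.24919817 = 0.88809344 / 4.24919817 = 0.209
  phi_hat_2 = [gamma(0) gamma(2) - gamma(1)^2] / det = [(2.0989)(-0.1483) - (0.3952)^2] / 4.24919817 = -0.46744991 / 4.24919817 = -0.11
So phi_hat = [0.2090, -0.1100].
Therefore phi_hat_2 = -0.1100.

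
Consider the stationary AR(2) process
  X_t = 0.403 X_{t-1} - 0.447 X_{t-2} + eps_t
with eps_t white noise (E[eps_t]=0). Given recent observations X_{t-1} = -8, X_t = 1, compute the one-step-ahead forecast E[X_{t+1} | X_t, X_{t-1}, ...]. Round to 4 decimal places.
E[X_{t+1} \mid \mathcal F_t] = 3.9790

For an AR(p) model X_t = c + sum_i phi_i X_{t-i} + eps_t, the
one-step-ahead conditional mean is
  E[X_{t+1} | X_t, ...] = c + sum_i phi_i X_{t+1-i}.
Substitute known values:
  E[X_{t+1} | ...] = (0.403) * (1) + (-0.447) * (-8)
                   = 3.9790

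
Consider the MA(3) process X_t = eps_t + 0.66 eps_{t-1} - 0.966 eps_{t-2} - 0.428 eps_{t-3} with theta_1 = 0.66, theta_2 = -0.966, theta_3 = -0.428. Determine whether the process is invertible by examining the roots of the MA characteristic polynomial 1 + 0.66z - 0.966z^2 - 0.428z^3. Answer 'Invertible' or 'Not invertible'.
\text{Not invertible}

The MA(q) characteristic polynomial is P(z) = 1 + 0.66z - 0.966z^2 - 0.428z^3.
Invertibility requires all roots to lie outside the unit circle, i.e. |z| > 1 for every root.
Degree 3: look for a simple real root z0 first, then factor out (1 - z/z0) and solve the remaining quadratic.
Testing z0 = -2.5: P(-2.5) = 1 + (0.66)(-2.5) + (-0.966)(-2.5)^2 + (-0.428)(-2.5)^3
  = 1 + (-1.65) + (-6.0375) + (6.6875) = 0.  So z_0 = -2.5 is a root, |z_0| = 2.5.
Divide out the factor (1 + 0.4 z) = (1 - z/z0) (since 1/z0 = -0.4):
  P(z) = (1 + 0.4 z)(1 + (0.26) z + (-1.07) z^2)
  [check: z-coef 0.26 - (-0.4) = 0.66; z^2-coef -1.07 - (-0.4)(0.26) = -0.966; z^3-coef -(-0.4)(-1.07) = -0.428.]
Remaining roots from the quadratic factor 1 + (0.26) z + (-1.07) z^2:
  Set 1 + (0.26) z + (-1.07) z^2 = 0, i.e. a z^2 + b z + c = 0 with a = -1.07, b = 0.26, c = 1.
  Discriminant D = b^2 - 4ac = (0.26)^2 - 4*(-1.07)*1 = 0.0676 - (-4.28) = 4.3476.
  D >= 0, so the roots are real: z = (-b +/- sqrt(D)) / (2a) = (-0.26 +/- 2.08509) / (-2.14).
    z_1 = (-0.26 + 2.08509) / (-2.14) = -0.8528,   |z_1| = 0.8528.
    z_2 = (-0.26 - 2.08509) / (-2.14) = 1.0958,   |z_2| = 1.0958.
Moduli of all roots: 2.5000, 0.8528, 1.0958.
All moduli strictly greater than 1? No.
Verdict: Not invertible.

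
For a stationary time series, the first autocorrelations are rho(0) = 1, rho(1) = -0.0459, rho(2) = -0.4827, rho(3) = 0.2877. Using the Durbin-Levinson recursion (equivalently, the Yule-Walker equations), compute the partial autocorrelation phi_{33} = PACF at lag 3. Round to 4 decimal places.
\phi_{33} = 0.3049

The PACF at lag k is phi_{kk}, the last component of the solution
to the Yule-Walker system G_k phi = r_k where
  (G_k)_{ij} = rho(|i - j|), (r_k)_i = rho(i), i,j = 1..k.
Equivalently, Durbin-Levinson gives phi_{kk} iteratively:
  phi_{11} = rho(1)
  phi_{kk} = [rho(k) - sum_{j=1..k-1} phi_{k-1,j} rho(k-j)]
            / [1 - sum_{j=1..k-1} phi_{k-1,j} rho(j)],
  phi_{k,j} = phi_{k-1,j} - phi_{kk} phi_{k-1,k-j},  j = 1..k-1.
Step k = 1:
  phi_11 = rho(1) = -0.0459.
Step k = 2:
  phi_22 = [rho(2) - phi_11 rho(1)] / [1 - phi_11 rho(1)] = [-0.4827 - (-0.0459)(-0.0459)] / [1 - (-0.0459)(-0.0459)]
         = -0.48480681 / 0.99789319 = -0.48583.
  Update: phi_21 = phi_11 - phi_22 phi_11 = -0.0459 - (-0.48583)(-0.0459) = -0.0682.
Step k = 3:
  phi_33 = [rho(3) - phi_21 rho(2) - phi_22 rho(1)] / [1 - phi_21 rho(1) - phi_22 rho(2)]
    numerator   = 0.2877 - (-0.0682)(-0.4827) - (-0.48583)(-0.0459) = 0.23248043
    denominator = 1 - (-0.0682)(-0.0459) - (-0.48583)(-0.4827) = 0.76235932
  phi_33 = 0.23248043 / 0.76235932 = 0.3049.
Therefore phi_{33} = 0.3049.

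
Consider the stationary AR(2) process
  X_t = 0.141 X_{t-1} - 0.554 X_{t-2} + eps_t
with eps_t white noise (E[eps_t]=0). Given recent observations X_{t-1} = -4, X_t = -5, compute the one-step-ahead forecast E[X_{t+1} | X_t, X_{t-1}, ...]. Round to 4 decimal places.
E[X_{t+1} \mid \mathcal F_t] = 1.5110

For an AR(p) model X_t = c + sum_i phi_i X_{t-i} + eps_t, the
one-step-ahead conditional mean is
  E[X_{t+1} | X_t, ...] = c + sum_i phi_i X_{t+1-i}.
Substitute known values:
  E[X_{t+1} | ...] = (0.141) * (-5) + (-0.554) * (-4)
                   = 1.5110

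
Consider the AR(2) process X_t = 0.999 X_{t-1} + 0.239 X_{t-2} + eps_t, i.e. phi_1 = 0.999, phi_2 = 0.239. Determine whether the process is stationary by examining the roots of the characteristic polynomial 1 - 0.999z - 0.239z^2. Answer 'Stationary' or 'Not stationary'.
\text{Not stationary}

The AR(p) characteristic polynomial is P(z) = 1 - 0.999z - 0.239z^2.
Stationarity requires all roots to lie outside the unit circle, i.e. |z| > 1 for every root.
Set 1 + (-0.999) z + (-0.239) z^2 = 0, i.e. a z^2 + b z + c = 0 with a = -0.239, b = -0.999, c = 1.
Discriminant D = b^2 - 4ac = (-0.999)^2 - 4*(-0.239)*1 = 0.998001 - (-0.956) = 1.954001.
D >= 0, so the roots are real: z = (-b +/- sqrt(D)) / (2a) = (0.999 +/- 1.397856) / (-0.478).
  z_1 = (0.999 + 1.397856) / (-0.478) = -5.0143,   |z_1| = 5.0143.
  z_2 = (0.999 - 1.397856) / (-0.478) = 0.8344,   |z_2| = 0.8344.
Moduli of all roots: 5.0143, 0.8344.
All moduli strictly greater than 1? No.
Verdict: Not stationary.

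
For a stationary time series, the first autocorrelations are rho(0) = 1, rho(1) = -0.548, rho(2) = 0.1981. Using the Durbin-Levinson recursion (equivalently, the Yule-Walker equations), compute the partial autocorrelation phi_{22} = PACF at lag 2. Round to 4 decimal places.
\phi_{22} = -0.1461

The PACF at lag k is phi_{kk}, the last component of the solution
to the Yule-Walker system G_k phi = r_k where
  (G_k)_{ij} = rho(|i - j|), (r_k)_i = rho(i), i,j = 1..k.
Equivalently, Durbin-Levinson gives phi_{kk} iteratively:
  phi_{11} = rho(1)
  phi_{kk} = [rho(k) - sum_{j=1..k-1} phi_{k-1,j} rho(k-j)]
            / [1 - sum_{j=1..k-1} phi_{k-1,j} rho(j)],
  phi_{k,j} = phi_{k-1,j} - phi_{kk} phi_{k-1,k-j},  j = 1..k-1.
Step k = 1:
  phi_11 = rho(1) = -0.548.
Step k = 2:
  phi_22 = [rho(2) - phi_11 rho(1)] / [1 - phi_11 rho(1)] = [0.1981 - (-0.548)(-0.548)] / [1 - (-0.548)(-0.548)]
         = -0.102204 / 0.699696 = -0.1461.
Therefore phi_{22} = -0.1461.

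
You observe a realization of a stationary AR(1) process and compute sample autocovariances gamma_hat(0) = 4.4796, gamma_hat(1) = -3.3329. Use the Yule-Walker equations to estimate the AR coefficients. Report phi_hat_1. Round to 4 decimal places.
\hat\phi_{1} = -0.7440

The Yule-Walker equations for an AR(p) process read, in matrix form,
  Gamma_p phi = r_p,   with   (Gamma_p)_{ij} = gamma(|i - j|),
                       (r_p)_i = gamma(i),   i,j = 1..p.
Substitute the sample gammas (Toeplitz matrix and right-hand side of size 1):
  Gamma_p = [[4.4796]]
  r_p     = [-3.3329]
With p = 1 this is the single equation gamma(0) phi_1 = gamma(1):
  phi_hat_1 = gamma(1) / gamma(0) = -3.3329 / 4.4796 = -0.7440.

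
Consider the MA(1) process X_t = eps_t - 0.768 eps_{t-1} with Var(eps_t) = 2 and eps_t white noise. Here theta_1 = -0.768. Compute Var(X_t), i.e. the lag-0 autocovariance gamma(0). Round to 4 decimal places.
\gamma(0) = 3.1796

For an MA(q) process X_t = eps_t + sum_i theta_i eps_{t-i} with
Var(eps_t) = sigma^2, the variance is
  gamma(0) = sigma^2 * (1 + sum_i theta_i^2).
  sum_i theta_i^2 = (-0.768)^2 = 0.589824.
  gamma(0) = 2 * (1 + 0.589824) = 2 * 1.589824 = 3.179648, which rounds to 3.1796.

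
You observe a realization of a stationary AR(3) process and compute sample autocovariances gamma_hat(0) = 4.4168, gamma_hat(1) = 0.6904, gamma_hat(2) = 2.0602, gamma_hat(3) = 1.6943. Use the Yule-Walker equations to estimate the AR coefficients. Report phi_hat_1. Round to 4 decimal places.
\hat\phi_{1} = -0.0740

The Yule-Walker equations for an AR(p) process read, in matrix form,
  Gamma_p phi = r_p,   with   (Gamma_p)_{ij} = gamma(|i - j|),
                       (r_p)_i = gamma(i),   i,j = 1..p.
Substitute the sample gammas (Toeplitz matrix and right-hand side of size 3):
  Gamma_p = [[4.4168, 0.6904, 2.0602], [0.6904, 4.4168, 0.6904], [2.0602, 0.6904, 4.4168]]
  r_p     = [0.6904, 2.0602, 1.6943]
Written out (R1..R3):
  (R1) 4.4168 phi_1 + 0.6904 phi_2 + 2.0602 phi_3 = 0.6904
  (R2) 0.6904 phi_1 + 4.4168 phi_2 + 0.6904 phi_3 = 2.0602
  (R3) 2.0602 phi_1 + 0.6904 phi_2 + 4.4168 phi_3 = 1.6943
Gaussian elimination:
  R2 <- R2 - (0.6904/4.4168) R1 = R2 - (0.156312) R1:  4.308882 phi_2 + 0.368365 phi_3 = 1.952282
  R3 <- R3 - (2.0602/4.4168) R1 = R3 - (0.466446) R1:  0.368365 phi_2 + 3.455827 phi_3 = 1.372265
  R3 <- R3 - (0.368365/4.308882) R2 = R3 - (0.08549) R2:  3.424336 phi_3 = 1.205365
Back-substitution:
  phi_hat_3 = 1.205365 / 3.424336 = 0.352
  phi_hat_2 = (1.952282 - (0.368365)(0.352)) / 4.308882 = 0.422991
  phi_hat_1 = (0.6904 - (0.6904)(0.422991) - (2.0602)(0.352)) / 4.4168 = -0.073995
So phi_hat = [-0.0740, 0.4230, 0.3520].
Therefore phi_hat_1 = -0.0740.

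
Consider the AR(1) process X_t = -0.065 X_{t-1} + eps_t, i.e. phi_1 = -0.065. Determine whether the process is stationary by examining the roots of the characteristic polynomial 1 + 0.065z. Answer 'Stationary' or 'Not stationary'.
\text{Stationary}

The AR(p) characteristic polynomial is P(z) = 1 + 0.065z.
Stationarity requires all roots to lie outside the unit circle, i.e. |z| > 1 for every root.
This is linear in z: 1 + (0.065) z = 0  =>  z = -1/(0.065) = -15.384615,  |z| = 15.384615.
Moduli of all roots: 15.3846.
All moduli strictly greater than 1? Yes.
Verdict: Stationary.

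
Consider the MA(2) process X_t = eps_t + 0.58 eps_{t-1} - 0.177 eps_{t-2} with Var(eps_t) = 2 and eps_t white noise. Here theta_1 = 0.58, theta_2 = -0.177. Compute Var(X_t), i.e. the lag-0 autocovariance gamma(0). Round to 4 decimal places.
\gamma(0) = 2.7355

For an MA(q) process X_t = eps_t + sum_i theta_i eps_{t-i} with
Var(eps_t) = sigma^2, the variance is
  gamma(0) = sigma^2 * (1 + sum_i theta_i^2).
  sum_i theta_i^2 = (0.58)^2 + (-0.177)^2 = 0.3364 + 0.031329 = 0.367729.
  gamma(0) = 2 * (1 + 0.367729) = 2 * 1.367729 = 2.735458, which rounds to 2.7355.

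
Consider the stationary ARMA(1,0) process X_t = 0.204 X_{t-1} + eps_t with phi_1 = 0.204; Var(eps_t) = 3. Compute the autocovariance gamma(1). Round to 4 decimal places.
\gamma(1) = 0.6386

Multiply the model equation by X_{t-k} and take expectations. With theta_0 = psi_0 = 1 and psi_j the MA(infinity) weights, this gives
  gamma(k) - sum_i phi_i gamma(k-i) = c_k,
  c_k = sigma^2 * sum_{j=k..q} theta_j psi_{j-k}   (c_k = 0 for k > q),
using gamma(-m) = gamma(m).
Pure AR (q = 0): c_0 = sigma^2 = 3, c_k = 0 for k >= 1.
Equations for k = 0 and k = 1 (AR order 1):
  gamma(0) = phi_1 gamma(1) + c_0
  gamma(1) = phi_1 gamma(0) + c_1
Substituting the second into the first: gamma(0) (1 - phi_1^2) = c_0 + phi_1 c_1, so
  gamma(0) = c_0 / (1 - phi_1^2) = 3 / (1 - (0.204)^2) = 3 / 0.958384 = 3.130269.
  gamma(1) = phi_1 gamma(0) = (0.204)(3.130269) = 0.638575.
Therefore gamma(1) = 0.6386 (to 4 decimal places).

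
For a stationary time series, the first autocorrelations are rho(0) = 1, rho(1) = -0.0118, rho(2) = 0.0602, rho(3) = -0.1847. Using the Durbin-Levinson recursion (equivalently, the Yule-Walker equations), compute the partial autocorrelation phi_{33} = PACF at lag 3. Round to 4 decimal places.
\phi_{33} = -0.1840

The PACF at lag k is phi_{kk}, the last component of the solution
to the Yule-Walker system G_k phi = r_k where
  (G_k)_{ij} = rho(|i - j|), (r_k)_i = rho(i), i,j = 1..k.
Equivalently, Durbin-Levinson gives phi_{kk} iteratively:
  phi_{11} = rho(1)
  phi_{kk} = [rho(k) - sum_{j=1..k-1} phi_{k-1,j} rho(k-j)]
            / [1 - sum_{j=1..k-1} phi_{k-1,j} rho(j)],
  phi_{k,j} = phi_{k-1,j} - phi_{kk} phi_{k-1,k-j},  j = 1..k-1.
Step k = 1:
  phi_11 = rho(1) = -0.0118.
Step k = 2:
  phi_22 = [rho(2) - phi_11 rho(1)] / [1 - phi_11 rho(1)] = [0.0602 - (-0.0118)(-0.0118)] / [1 - (-0.0118)(-0.0118)]
         = 0.06006076 / 0.99986076 = 0.060069.
  Update: phi_21 = phi_11 - phi_22 phi_11 = -0.0118 - (0.060069)(-0.0118) = -0.011091.
Step k = 3:
  phi_33 = [rho(3) - phi_21 rho(2) - phi_22 rho(1)] / [1 - phi_21 rho(1) - phi_22 rho(2)]
    numerator   = -0.1847 - (-0.011091)(0.0602) - (0.060069)(-0.0118) = -0.1833235
    denominator = 1 - (-0.011091)(-0.0118) - (0.060069)(0.0602) = 0.99625296
  phi_33 = -0.1833235 / 0.99625296 = -0.184.
Therefore phi_{33} = -0.1840.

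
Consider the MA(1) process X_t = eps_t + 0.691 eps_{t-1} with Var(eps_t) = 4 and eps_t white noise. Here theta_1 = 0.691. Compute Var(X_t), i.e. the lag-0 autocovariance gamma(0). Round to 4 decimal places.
\gamma(0) = 5.9099

For an MA(q) process X_t = eps_t + sum_i theta_i eps_{t-i} with
Var(eps_t) = sigma^2, the variance is
  gamma(0) = sigma^2 * (1 + sum_i theta_i^2).
  sum_i theta_i^2 = (0.691)^2 = 0.477481.
  gamma(0) = 4 * (1 + 0.477481) = 4 * 1.477481 = 5.909924, which rounds to 5.9099.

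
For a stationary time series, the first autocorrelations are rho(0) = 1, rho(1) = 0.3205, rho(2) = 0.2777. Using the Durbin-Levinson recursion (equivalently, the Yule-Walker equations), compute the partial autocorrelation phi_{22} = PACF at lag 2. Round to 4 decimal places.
\phi_{22} = 0.1950

The PACF at lag k is phi_{kk}, the last component of the solution
to the Yule-Walker system G_k phi = r_k where
  (G_k)_{ij} = rho(|i - j|), (r_k)_i = rho(i), i,j = 1..k.
Equivalently, Durbin-Levinson gives phi_{kk} iteratively:
  phi_{11} = rho(1)
  phi_{kk} = [rho(k) - sum_{j=1..k-1} phi_{k-1,j} rho(k-j)]
            / [1 - sum_{j=1..k-1} phi_{k-1,j} rho(j)],
  phi_{k,j} = phi_{k-1,j} - phi_{kk} phi_{k-1,k-j},  j = 1..k-1.
Step k = 1:
  phi_11 = rho(1) = 0.3205.
Step k = 2:
  phi_22 = [rho(2) - phi_11 rho(1)] / [1 - phi_11 rho(1)] = [0.2777 - (0.3205)(0.3205)] / [1 - (0.3205)(0.3205)]
         = 0.17497975 / 0.89727975 = 0.195.
Therefore phi_{22} = 0.1950.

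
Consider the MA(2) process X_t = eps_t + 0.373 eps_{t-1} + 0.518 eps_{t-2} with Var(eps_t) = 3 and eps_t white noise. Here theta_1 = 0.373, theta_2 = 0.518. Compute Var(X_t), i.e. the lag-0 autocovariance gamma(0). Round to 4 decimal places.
\gamma(0) = 4.2224

For an MA(q) process X_t = eps_t + sum_i theta_i eps_{t-i} with
Var(eps_t) = sigma^2, the variance is
  gamma(0) = sigma^2 * (1 + sum_i theta_i^2).
  sum_i theta_i^2 = (0.373)^2 + (0.518)^2 = 0.139129 + 0.268324 = 0.407453.
  gamma(0) = 3 * (1 + 0.407453) = 3 * 1.407453 = 4.222359, which rounds to 4.2224.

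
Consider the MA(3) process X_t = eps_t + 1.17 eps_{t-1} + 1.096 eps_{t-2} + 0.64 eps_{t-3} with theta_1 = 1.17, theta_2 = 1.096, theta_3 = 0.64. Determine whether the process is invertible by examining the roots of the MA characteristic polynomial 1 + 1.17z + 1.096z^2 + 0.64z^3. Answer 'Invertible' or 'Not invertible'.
\text{Invertible}

The MA(q) characteristic polynomial is P(z) = 1 + 1.17z + 1.096z^2 + 0.64z^3.
Invertibility requires all roots to lie outside the unit circle, i.e. |z| > 1 for every root.
Degree 3: look for a simple real root z0 first, then factor out (1 - z/z0) and solve the remaining quadratic.
Testing z0 = -1.25: P(-1.25) = 1 + (1.17)(-1.25) + (1.096)(-1.25)^2 + (0.64)(-1.25)^3
  = 1 + (-1.4625) + (1.7125) + (-1.25) = 0.  So z_0 = -1.25 is a root, |z_0| = 1.25.
Divide out the factor (1 + 0.8 z) = (1 - z/z0) (since 1/z0 = -0.8):
  P(z) = (1 + 0.8 z)(1 + (0.37) z + (0.8) z^2)
  [check: z-coef 0.37 - (-0.8) = 1.17; z^2-coef 0.8 - (-0.8)(0.37) = 1.096; z^3-coef -(-0.8)(0.8) = 0.64.]
Remaining roots from the quadratic factor 1 + (0.37) z + (0.8) z^2:
  Set 1 + (0.37) z + (0.8) z^2 = 0, i.e. a z^2 + b z + c = 0 with a = 0.8, b = 0.37, c = 1.
  Discriminant D = b^2 - 4ac = (0.37)^2 - 4*(0.8)*1 = 0.1369 - (3.2) = -3.0631.
  D < 0, so the roots are the complex-conjugate pair z = (-b +/- i sqrt(-D)) / (2a) = -0.2312 +/- 1.0939i.
  For a conjugate pair |z|^2 = z * conj(z) = (product of roots) = c/a = 1/(0.8) = 1.25, so |z| = sqrt(1.25) = 1.118 for both roots.
Moduli of all roots: 1.2500, 1.1180, 1.1180.
All moduli strictly greater than 1? Yes.
Verdict: Invertible.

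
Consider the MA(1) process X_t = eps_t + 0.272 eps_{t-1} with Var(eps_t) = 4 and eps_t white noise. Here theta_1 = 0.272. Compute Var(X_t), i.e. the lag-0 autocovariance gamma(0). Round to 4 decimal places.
\gamma(0) = 4.2959

For an MA(q) process X_t = eps_t + sum_i theta_i eps_{t-i} with
Var(eps_t) = sigma^2, the variance is
  gamma(0) = sigma^2 * (1 + sum_i theta_i^2).
  sum_i theta_i^2 = (0.272)^2 = 0.073984.
  gamma(0) = 4 * (1 + 0.073984) = 4 * 1.073984 = 4.295936, which rounds to 4.2959.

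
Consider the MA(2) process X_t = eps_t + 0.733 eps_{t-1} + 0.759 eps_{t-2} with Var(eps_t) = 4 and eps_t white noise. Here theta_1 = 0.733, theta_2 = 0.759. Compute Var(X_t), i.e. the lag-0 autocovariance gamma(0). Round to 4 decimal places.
\gamma(0) = 8.4535

For an MA(q) process X_t = eps_t + sum_i theta_i eps_{t-i} with
Var(eps_t) = sigma^2, the variance is
  gamma(0) = sigma^2 * (1 + sum_i theta_i^2).
  sum_i theta_i^2 = (0.733)^2 + (0.759)^2 = 0.537289 + 0.576081 = 1.11337.
  gamma(0) = 4 * (1 + 1.11337) = 4 * 2.11337 = 8.45348, which rounds to 8.4535.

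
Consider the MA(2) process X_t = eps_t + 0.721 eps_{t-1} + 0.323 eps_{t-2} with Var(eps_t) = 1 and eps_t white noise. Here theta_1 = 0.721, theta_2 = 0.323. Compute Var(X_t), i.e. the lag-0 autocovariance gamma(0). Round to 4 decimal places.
\gamma(0) = 1.6242

For an MA(q) process X_t = eps_t + sum_i theta_i eps_{t-i} with
Var(eps_t) = sigma^2, the variance is
  gamma(0) = sigma^2 * (1 + sum_i theta_i^2).
  sum_i theta_i^2 = (0.721)^2 + (0.323)^2 = 0.519841 + 0.104329 = 0.62417.
  gamma(0) = 1 * (1 + 0.62417) = 1 * 1.62417 = 1.62417, which rounds to 1.6242.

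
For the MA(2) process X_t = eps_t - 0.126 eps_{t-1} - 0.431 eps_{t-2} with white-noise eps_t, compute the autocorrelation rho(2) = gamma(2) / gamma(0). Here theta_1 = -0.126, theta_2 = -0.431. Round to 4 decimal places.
\rho(2) = -0.3587

For an MA(q) process with theta_0 = 1, the autocovariance is
  gamma(k) = sigma^2 * sum_{i=0..q-k} theta_i * theta_{i+k},
and rho(k) = gamma(k) / gamma(0). Sigma^2 cancels.
  numerator   = (1)*(-0.431) = -0.431.
  denominator = (1)^2 + (-0.126)^2 + (-0.431)^2 = 1.201637.
  rho(2) = -0.431 / 1.201637 = -0.3587.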